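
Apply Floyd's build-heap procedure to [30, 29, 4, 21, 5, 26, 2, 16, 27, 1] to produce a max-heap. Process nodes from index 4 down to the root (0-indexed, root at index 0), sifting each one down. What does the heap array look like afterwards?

[30, 29, 26, 27, 5, 4, 2, 16, 21, 1]

sift down from index 4: already satisfies heap property
sift down from index 3:
  21 vs larger child 27 at index 8, swap → [30, 29, 4, 27, 5, 26, 2, 16, 21, 1]
sift down from index 2:
  4 vs larger child 26 at index 5, swap → [30, 29, 26, 27, 5, 4, 2, 16, 21, 1]
sift down from index 1: already satisfies heap property
sift down from index 0: already satisfies heap property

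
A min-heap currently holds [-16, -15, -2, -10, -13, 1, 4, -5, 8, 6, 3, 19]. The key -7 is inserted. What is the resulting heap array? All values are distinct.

[-16, -15, -7, -10, -13, -2, 4, -5, 8, 6, 3, 19, 1]

append -7 at index 12 → [-16, -15, -2, -10, -13, 1, 4, -5, 8, 6, 3, 19, -7]
-7 < parent 1 at index 5, swap → [-16, -15, -2, -10, -13, -7, 4, -5, 8, 6, 3, 19, 1]
-7 < parent -2 at index 2, swap → [-16, -15, -7, -10, -13, -2, 4, -5, 8, 6, 3, 19, 1]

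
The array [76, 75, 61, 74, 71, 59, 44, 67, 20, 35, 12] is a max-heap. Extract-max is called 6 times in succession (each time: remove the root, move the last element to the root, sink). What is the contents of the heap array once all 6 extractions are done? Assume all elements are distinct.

extract-max #1 returns 76:
  remove root 76; move last element 12 to root → [12, 75, 61, 74, 71, 59, 44, 67, 20, 35]
  12 vs larger child 75 at index 1, swap → [75, 12, 61, 74, 71, 59, 44, 67, 20, 35]
  12 vs larger child 74 at index 3, swap → [75, 74, 61, 12, 71, 59, 44, 67, 20, 35]
  12 vs larger child 67 at index 7, swap → [75, 74, 61, 67, 71, 59, 44, 12, 20, 35]
extract-max #2 returns 75:
  remove root 75; move last element 35 to root → [35, 74, 61, 67, 71, 59, 44, 12, 20]
  35 vs larger child 74 at index 1, swap → [74, 35, 61, 67, 71, 59, 44, 12, 20]
  35 vs larger child 71 at index 4, swap → [74, 71, 61, 67, 35, 59, 44, 12, 20]
extract-max #3 returns 74:
  remove root 74; move last element 20 to root → [20, 71, 61, 67, 35, 59, 44, 12]
  20 vs larger child 71 at index 1, swap → [71, 20, 61, 67, 35, 59, 44, 12]
  20 vs larger child 67 at index 3, swap → [71, 67, 61, 20, 35, 59, 44, 12]
extract-max #4 returns 71:
  remove root 71; move last element 12 to root → [12, 67, 61, 20, 35, 59, 44]
  12 vs larger child 67 at index 1, swap → [67, 12, 61, 20, 35, 59, 44]
  12 vs larger child 35 at index 4, swap → [67, 35, 61, 20, 12, 59, 44]
extract-max #5 returns 67:
  remove root 67; move last element 44 to root → [44, 35, 61, 20, 12, 59]
  44 vs larger child 61 at index 2, swap → [61, 35, 44, 20, 12, 59]
  44 vs only child 59 at index 5, swap → [61, 35, 59, 20, 12, 44]
extract-max #6 returns 61:
  remove root 61; move last element 44 to root → [44, 35, 59, 20, 12]
  44 vs larger child 59 at index 2, swap → [59, 35, 44, 20, 12]

[59, 35, 44, 20, 12]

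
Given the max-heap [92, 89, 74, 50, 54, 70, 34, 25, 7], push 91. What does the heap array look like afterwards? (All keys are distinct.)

[92, 91, 74, 50, 89, 70, 34, 25, 7, 54]

append 91 at index 9 → [92, 89, 74, 50, 54, 70, 34, 25, 7, 91]
91 > parent 54 at index 4, swap → [92, 89, 74, 50, 91, 70, 34, 25, 7, 54]
91 > parent 89 at index 1, swap → [92, 91, 74, 50, 89, 70, 34, 25, 7, 54]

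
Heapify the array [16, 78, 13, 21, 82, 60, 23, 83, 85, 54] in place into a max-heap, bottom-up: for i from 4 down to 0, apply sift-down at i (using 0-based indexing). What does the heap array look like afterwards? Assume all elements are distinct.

[85, 83, 60, 78, 82, 13, 23, 16, 21, 54]

sift down from index 4: already satisfies heap property
sift down from index 3:
  21 vs larger child 85 at index 8, swap → [16, 78, 13, 85, 82, 60, 23, 83, 21, 54]
sift down from index 2:
  13 vs larger child 60 at index 5, swap → [16, 78, 60, 85, 82, 13, 23, 83, 21, 54]
sift down from index 1:
  78 vs larger child 85 at index 3, swap → [16, 85, 60, 78, 82, 13, 23, 83, 21, 54]
  78 vs larger child 83 at index 7, swap → [16, 85, 60, 83, 82, 13, 23, 78, 21, 54]
sift down from index 0:
  16 vs larger child 85 at index 1, swap → [85, 16, 60, 83, 82, 13, 23, 78, 21, 54]
  16 vs larger child 83 at index 3, swap → [85, 83, 60, 16, 82, 13, 23, 78, 21, 54]
  16 vs larger child 78 at index 7, swap → [85, 83, 60, 78, 82, 13, 23, 16, 21, 54]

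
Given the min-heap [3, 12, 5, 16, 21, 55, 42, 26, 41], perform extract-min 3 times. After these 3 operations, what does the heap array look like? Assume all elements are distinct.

extract-min #1 returns 3:
  remove root 3; move last element 41 to root → [41, 12, 5, 16, 21, 55, 42, 26]
  41 vs smaller child 5 at index 2, swap → [5, 12, 41, 16, 21, 55, 42, 26]
extract-min #2 returns 5:
  remove root 5; move last element 26 to root → [26, 12, 41, 16, 21, 55, 42]
  26 vs smaller child 12 at index 1, swap → [12, 26, 41, 16, 21, 55, 42]
  26 vs smaller child 16 at index 3, swap → [12, 16, 41, 26, 21, 55, 42]
extract-min #3 returns 12:
  remove root 12; move last element 42 to root → [42, 16, 41, 26, 21, 55]
  42 vs smaller child 16 at index 1, swap → [16, 42, 41, 26, 21, 55]
  42 vs smaller child 21 at index 4, swap → [16, 21, 41, 26, 42, 55]

[16, 21, 41, 26, 42, 55]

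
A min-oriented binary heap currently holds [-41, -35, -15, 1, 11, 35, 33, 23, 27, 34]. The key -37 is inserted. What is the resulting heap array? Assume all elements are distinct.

[-41, -37, -15, 1, -35, 35, 33, 23, 27, 34, 11]

append -37 at index 10 → [-41, -35, -15, 1, 11, 35, 33, 23, 27, 34, -37]
-37 < parent 11 at index 4, swap → [-41, -35, -15, 1, -37, 35, 33, 23, 27, 34, 11]
-37 < parent -35 at index 1, swap → [-41, -37, -15, 1, -35, 35, 33, 23, 27, 34, 11]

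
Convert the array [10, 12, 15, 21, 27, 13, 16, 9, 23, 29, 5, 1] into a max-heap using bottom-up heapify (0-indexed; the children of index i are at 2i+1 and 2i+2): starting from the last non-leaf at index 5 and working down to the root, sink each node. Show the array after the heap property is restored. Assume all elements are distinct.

sift down from index 5: already satisfies heap property
sift down from index 4:
  27 vs larger child 29 at index 9, swap → [10, 12, 15, 21, 29, 13, 16, 9, 23, 27, 5, 1]
sift down from index 3:
  21 vs larger child 23 at index 8, swap → [10, 12, 15, 23, 29, 13, 16, 9, 21, 27, 5, 1]
sift down from index 2:
  15 vs larger child 16 at index 6, swap → [10, 12, 16, 23, 29, 13, 15, 9, 21, 27, 5, 1]
sift down from index 1:
  12 vs larger child 29 at index 4, swap → [10, 29, 16, 23, 12, 13, 15, 9, 21, 27, 5, 1]
  12 vs larger child 27 at index 9, swap → [10, 29, 16, 23, 27, 13, 15, 9, 21, 12, 5, 1]
sift down from index 0:
  10 vs larger child 29 at index 1, swap → [29, 10, 16, 23, 27, 13, 15, 9, 21, 12, 5, 1]
  10 vs larger child 27 at index 4, swap → [29, 27, 16, 23, 10, 13, 15, 9, 21, 12, 5, 1]
  10 vs larger child 12 at index 9, swap → [29, 27, 16, 23, 12, 13, 15, 9, 21, 10, 5, 1]

[29, 27, 16, 23, 12, 13, 15, 9, 21, 10, 5, 1]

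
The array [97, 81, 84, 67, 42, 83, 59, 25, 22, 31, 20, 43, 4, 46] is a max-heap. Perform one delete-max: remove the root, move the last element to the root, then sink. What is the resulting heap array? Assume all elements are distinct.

remove root 97; move last element 46 to root → [46, 81, 84, 67, 42, 83, 59, 25, 22, 31, 20, 43, 4]
46 vs larger child 84 at index 2, swap → [84, 81, 46, 67, 42, 83, 59, 25, 22, 31, 20, 43, 4]
46 vs larger child 83 at index 5, swap → [84, 81, 83, 67, 42, 46, 59, 25, 22, 31, 20, 43, 4]

[84, 81, 83, 67, 42, 46, 59, 25, 22, 31, 20, 43, 4]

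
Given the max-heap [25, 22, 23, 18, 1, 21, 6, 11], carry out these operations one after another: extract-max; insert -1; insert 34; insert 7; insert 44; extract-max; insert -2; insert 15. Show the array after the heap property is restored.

[34, 23, 21, 22, 7, 15, 6, -1, 18, 1, -2, 11]

extract-max → returns 25:
  remove root 25; move last element 11 to root → [11, 22, 23, 18, 1, 21, 6]
  11 vs larger child 23 at index 2, swap → [23, 22, 11, 18, 1, 21, 6]
  11 vs larger child 21 at index 5, swap → [23, 22, 21, 18, 1, 11, 6]
insert -1:
  append -1 at index 7 → [23, 22, 21, 18, 1, 11, 6, -1] (no swap needed)
insert 34:
  append 34 at index 8 → [23, 22, 21, 18, 1, 11, 6, -1, 34]
  34 > parent 18 at index 3, swap → [23, 22, 21, 34, 1, 11, 6, -1, 18]
  34 > parent 22 at index 1, swap → [23, 34, 21, 22, 1, 11, 6, -1, 18]
  34 > parent 23 at index 0, swap → [34, 23, 21, 22, 1, 11, 6, -1, 18]
insert 7:
  append 7 at index 9 → [34, 23, 21, 22, 1, 11, 6, -1, 18, 7]
  7 > parent 1 at index 4, swap → [34, 23, 21, 22, 7, 11, 6, -1, 18, 1]
insert 44:
  append 44 at index 10 → [34, 23, 21, 22, 7, 11, 6, -1, 18, 1, 44]
  44 > parent 7 at index 4, swap → [34, 23, 21, 22, 44, 11, 6, -1, 18, 1, 7]
  44 > parent 23 at index 1, swap → [34, 44, 21, 22, 23, 11, 6, -1, 18, 1, 7]
  44 > parent 34 at index 0, swap → [44, 34, 21, 22, 23, 11, 6, -1, 18, 1, 7]
extract-max → returns 44:
  remove root 44; move last element 7 to root → [7, 34, 21, 22, 23, 11, 6, -1, 18, 1]
  7 vs larger child 34 at index 1, swap → [34, 7, 21, 22, 23, 11, 6, -1, 18, 1]
  7 vs larger child 23 at index 4, swap → [34, 23, 21, 22, 7, 11, 6, -1, 18, 1]
insert -2:
  append -2 at index 10 → [34, 23, 21, 22, 7, 11, 6, -1, 18, 1, -2] (no swap needed)
insert 15:
  append 15 at index 11 → [34, 23, 21, 22, 7, 11, 6, -1, 18, 1, -2, 15]
  15 > parent 11 at index 5, swap → [34, 23, 21, 22, 7, 15, 6, -1, 18, 1, -2, 11]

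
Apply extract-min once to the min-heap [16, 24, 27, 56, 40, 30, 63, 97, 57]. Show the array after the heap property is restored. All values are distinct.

[24, 40, 27, 56, 57, 30, 63, 97]

remove root 16; move last element 57 to root → [57, 24, 27, 56, 40, 30, 63, 97]
57 vs smaller child 24 at index 1, swap → [24, 57, 27, 56, 40, 30, 63, 97]
57 vs smaller child 40 at index 4, swap → [24, 40, 27, 56, 57, 30, 63, 97]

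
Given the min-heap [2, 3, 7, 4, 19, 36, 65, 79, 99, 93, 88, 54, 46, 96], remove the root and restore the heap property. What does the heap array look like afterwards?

[3, 4, 7, 79, 19, 36, 65, 96, 99, 93, 88, 54, 46]

remove root 2; move last element 96 to root → [96, 3, 7, 4, 19, 36, 65, 79, 99, 93, 88, 54, 46]
96 vs smaller child 3 at index 1, swap → [3, 96, 7, 4, 19, 36, 65, 79, 99, 93, 88, 54, 46]
96 vs smaller child 4 at index 3, swap → [3, 4, 7, 96, 19, 36, 65, 79, 99, 93, 88, 54, 46]
96 vs smaller child 79 at index 7, swap → [3, 4, 7, 79, 19, 36, 65, 96, 99, 93, 88, 54, 46]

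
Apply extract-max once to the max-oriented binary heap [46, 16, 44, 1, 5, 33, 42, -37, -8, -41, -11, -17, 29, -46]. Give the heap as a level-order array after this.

[44, 16, 42, 1, 5, 33, -46, -37, -8, -41, -11, -17, 29]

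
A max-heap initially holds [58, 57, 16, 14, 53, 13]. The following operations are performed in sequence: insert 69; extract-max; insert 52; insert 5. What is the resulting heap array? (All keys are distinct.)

[58, 57, 52, 14, 53, 13, 16, 5]

insert 69:
  append 69 at index 6 → [58, 57, 16, 14, 53, 13, 69]
  69 > parent 16 at index 2, swap → [58, 57, 69, 14, 53, 13, 16]
  69 > parent 58 at index 0, swap → [69, 57, 58, 14, 53, 13, 16]
extract-max → returns 69:
  remove root 69; move last element 16 to root → [16, 57, 58, 14, 53, 13]
  16 vs larger child 58 at index 2, swap → [58, 57, 16, 14, 53, 13]
insert 52:
  append 52 at index 6 → [58, 57, 16, 14, 53, 13, 52]
  52 > parent 16 at index 2, swap → [58, 57, 52, 14, 53, 13, 16]
insert 5:
  append 5 at index 7 → [58, 57, 52, 14, 53, 13, 16, 5] (no swap needed)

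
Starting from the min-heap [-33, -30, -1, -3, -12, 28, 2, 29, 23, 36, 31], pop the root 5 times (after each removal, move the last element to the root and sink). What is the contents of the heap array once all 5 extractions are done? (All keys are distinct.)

extract-min #1 returns -33:
  remove root -33; move last element 31 to root → [31, -30, -1, -3, -12, 28, 2, 29, 23, 36]
  31 vs smaller child -30 at index 1, swap → [-30, 31, -1, -3, -12, 28, 2, 29, 23, 36]
  31 vs smaller child -12 at index 4, swap → [-30, -12, -1, -3, 31, 28, 2, 29, 23, 36]
extract-min #2 returns -30:
  remove root -30; move last element 36 to root → [36, -12, -1, -3, 31, 28, 2, 29, 23]
  36 vs smaller child -12 at index 1, swap → [-12, 36, -1, -3, 31, 28, 2, 29, 23]
  36 vs smaller child -3 at index 3, swap → [-12, -3, -1, 36, 31, 28, 2, 29, 23]
  36 vs smaller child 23 at index 8, swap → [-12, -3, -1, 23, 31, 28, 2, 29, 36]
extract-min #3 returns -12:
  remove root -12; move last element 36 to root → [36, -3, -1, 23, 31, 28, 2, 29]
  36 vs smaller child -3 at index 1, swap → [-3, 36, -1, 23, 31, 28, 2, 29]
  36 vs smaller child 23 at index 3, swap → [-3, 23, -1, 36, 31, 28, 2, 29]
  36 vs only child 29 at index 7, swap → [-3, 23, -1, 29, 31, 28, 2, 36]
extract-min #4 returns -3:
  remove root -3; move last element 36 to root → [36, 23, -1, 29, 31, 28, 2]
  36 vs smaller child -1 at index 2, swap → [-1, 23, 36, 29, 31, 28, 2]
  36 vs smaller child 2 at index 6, swap → [-1, 23, 2, 29, 31, 28, 36]
extract-min #5 returns -1:
  remove root -1; move last element 36 to root → [36, 23, 2, 29, 31, 28]
  36 vs smaller child 2 at index 2, swap → [2, 23, 36, 29, 31, 28]
  36 vs only child 28 at index 5, swap → [2, 23, 28, 29, 31, 36]

[2, 23, 28, 29, 31, 36]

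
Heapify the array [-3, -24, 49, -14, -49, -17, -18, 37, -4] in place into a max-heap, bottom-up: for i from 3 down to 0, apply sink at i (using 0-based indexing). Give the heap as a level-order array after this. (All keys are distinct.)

[49, 37, -3, -4, -49, -17, -18, -14, -24]

sift down from index 3:
  -14 vs larger child 37 at index 7, swap → [-3, -24, 49, 37, -49, -17, -18, -14, -4]
sift down from index 2: already satisfies heap property
sift down from index 1:
  -24 vs larger child 37 at index 3, swap → [-3, 37, 49, -24, -49, -17, -18, -14, -4]
  -24 vs larger child -4 at index 8, swap → [-3, 37, 49, -4, -49, -17, -18, -14, -24]
sift down from index 0:
  -3 vs larger child 49 at index 2, swap → [49, 37, -3, -4, -49, -17, -18, -14, -24]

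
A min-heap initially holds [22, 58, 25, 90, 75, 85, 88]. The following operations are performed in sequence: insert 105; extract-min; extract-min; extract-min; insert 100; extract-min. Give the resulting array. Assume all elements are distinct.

insert 105:
  append 105 at index 7 → [22, 58, 25, 90, 75, 85, 88, 105] (no swap needed)
extract-min → returns 22:
  remove root 22; move last element 105 to root → [105, 58, 25, 90, 75, 85, 88]
  105 vs smaller child 25 at index 2, swap → [25, 58, 105, 90, 75, 85, 88]
  105 vs smaller child 85 at index 5, swap → [25, 58, 85, 90, 75, 105, 88]
extract-min → returns 25:
  remove root 25; move last element 88 to root → [88, 58, 85, 90, 75, 105]
  88 vs smaller child 58 at index 1, swap → [58, 88, 85, 90, 75, 105]
  88 vs smaller child 75 at index 4, swap → [58, 75, 85, 90, 88, 105]
extract-min → returns 58:
  remove root 58; move last element 105 to root → [105, 75, 85, 90, 88]
  105 vs smaller child 75 at index 1, swap → [75, 105, 85, 90, 88]
  105 vs smaller child 88 at index 4, swap → [75, 88, 85, 90, 105]
insert 100:
  append 100 at index 5 → [75, 88, 85, 90, 105, 100] (no swap needed)
extract-min → returns 75:
  remove root 75; move last element 100 to root → [100, 88, 85, 90, 105]
  100 vs smaller child 85 at index 2, swap → [85, 88, 100, 90, 105]

[85, 88, 100, 90, 105]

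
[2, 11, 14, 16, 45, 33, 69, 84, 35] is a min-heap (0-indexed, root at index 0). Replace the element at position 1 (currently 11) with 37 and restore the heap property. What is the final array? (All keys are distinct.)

set index 1 from 11 to 37 → [2, 37, 14, 16, 45, 33, 69, 84, 35]
37 vs smaller child 16 at index 3, swap → [2, 16, 14, 37, 45, 33, 69, 84, 35]
37 vs smaller child 35 at index 8, swap → [2, 16, 14, 35, 45, 33, 69, 84, 37]

[2, 16, 14, 35, 45, 33, 69, 84, 37]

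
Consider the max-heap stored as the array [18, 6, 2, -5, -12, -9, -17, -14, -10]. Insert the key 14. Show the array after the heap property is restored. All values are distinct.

append 14 at index 9 → [18, 6, 2, -5, -12, -9, -17, -14, -10, 14]
14 > parent -12 at index 4, swap → [18, 6, 2, -5, 14, -9, -17, -14, -10, -12]
14 > parent 6 at index 1, swap → [18, 14, 2, -5, 6, -9, -17, -14, -10, -12]

[18, 14, 2, -5, 6, -9, -17, -14, -10, -12]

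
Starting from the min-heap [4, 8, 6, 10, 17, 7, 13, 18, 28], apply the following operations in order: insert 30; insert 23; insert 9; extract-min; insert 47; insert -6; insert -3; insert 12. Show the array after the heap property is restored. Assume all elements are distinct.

insert 30:
  append 30 at index 9 → [4, 8, 6, 10, 17, 7, 13, 18, 28, 30] (no swap needed)
insert 23:
  append 23 at index 10 → [4, 8, 6, 10, 17, 7, 13, 18, 28, 30, 23] (no swap needed)
insert 9:
  append 9 at index 11 → [4, 8, 6, 10, 17, 7, 13, 18, 28, 30, 23, 9] (no swap needed)
extract-min → returns 4:
  remove root 4; move last element 9 to root → [9, 8, 6, 10, 17, 7, 13, 18, 28, 30, 23]
  9 vs smaller child 6 at index 2, swap → [6, 8, 9, 10, 17, 7, 13, 18, 28, 30, 23]
  9 vs smaller child 7 at index 5, swap → [6, 8, 7, 10, 17, 9, 13, 18, 28, 30, 23]
insert 47:
  append 47 at index 11 → [6, 8, 7, 10, 17, 9, 13, 18, 28, 30, 23, 47] (no swap needed)
insert -6:
  append -6 at index 12 → [6, 8, 7, 10, 17, 9, 13, 18, 28, 30, 23, 47, -6]
  -6 < parent 9 at index 5, swap → [6, 8, 7, 10, 17, -6, 13, 18, 28, 30, 23, 47, 9]
  -6 < parent 7 at index 2, swap → [6, 8, -6, 10, 17, 7, 13, 18, 28, 30, 23, 47, 9]
  -6 < parent 6 at index 0, swap → [-6, 8, 6, 10, 17, 7, 13, 18, 28, 30, 23, 47, 9]
insert -3:
  append -3 at index 13 → [-6, 8, 6, 10, 17, 7, 13, 18, 28, 30, 23, 47, 9, -3]
  -3 < parent 13 at index 6, swap → [-6, 8, 6, 10, 17, 7, -3, 18, 28, 30, 23, 47, 9, 13]
  -3 < parent 6 at index 2, swap → [-6, 8, -3, 10, 17, 7, 6, 18, 28, 30, 23, 47, 9, 13]
insert 12:
  append 12 at index 14 → [-6, 8, -3, 10, 17, 7, 6, 18, 28, 30, 23, 47, 9, 13, 12] (no swap needed)

[-6, 8, -3, 10, 17, 7, 6, 18, 28, 30, 23, 47, 9, 13, 12]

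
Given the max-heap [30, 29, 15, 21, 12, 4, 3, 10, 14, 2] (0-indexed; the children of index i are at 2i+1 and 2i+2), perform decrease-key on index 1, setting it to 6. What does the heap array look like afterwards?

[30, 21, 15, 14, 12, 4, 3, 10, 6, 2]

set index 1 from 29 to 6 → [30, 6, 15, 21, 12, 4, 3, 10, 14, 2]
6 vs larger child 21 at index 3, swap → [30, 21, 15, 6, 12, 4, 3, 10, 14, 2]
6 vs larger child 14 at index 8, swap → [30, 21, 15, 14, 12, 4, 3, 10, 6, 2]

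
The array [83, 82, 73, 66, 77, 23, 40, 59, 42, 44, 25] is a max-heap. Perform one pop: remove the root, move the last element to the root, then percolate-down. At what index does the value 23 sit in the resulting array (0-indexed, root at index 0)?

5

remove root 83; move last element 25 to root → [25, 82, 73, 66, 77, 23, 40, 59, 42, 44]
25 vs larger child 82 at index 1, swap → [82, 25, 73, 66, 77, 23, 40, 59, 42, 44]
25 vs larger child 77 at index 4, swap → [82, 77, 73, 66, 25, 23, 40, 59, 42, 44]
25 vs only child 44 at index 9, swap → [82, 77, 73, 66, 44, 23, 40, 59, 42, 25]
resulting array: [82, 77, 73, 66, 44, 23, 40, 59, 42, 25]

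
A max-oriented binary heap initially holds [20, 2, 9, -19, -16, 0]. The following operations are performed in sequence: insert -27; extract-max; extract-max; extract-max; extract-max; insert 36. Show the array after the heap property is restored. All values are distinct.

[36, -16, -27, -19]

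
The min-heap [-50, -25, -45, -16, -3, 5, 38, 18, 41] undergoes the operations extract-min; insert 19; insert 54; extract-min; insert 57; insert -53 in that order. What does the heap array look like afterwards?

extract-min → returns -50:
  remove root -50; move last element 41 to root → [41, -25, -45, -16, -3, 5, 38, 18]
  41 vs smaller child -45 at index 2, swap → [-45, -25, 41, -16, -3, 5, 38, 18]
  41 vs smaller child 5 at index 5, swap → [-45, -25, 5, -16, -3, 41, 38, 18]
insert 19:
  append 19 at index 8 → [-45, -25, 5, -16, -3, 41, 38, 18, 19] (no swap needed)
insert 54:
  append 54 at index 9 → [-45, -25, 5, -16, -3, 41, 38, 18, 19, 54] (no swap needed)
extract-min → returns -45:
  remove root -45; move last element 54 to root → [54, -25, 5, -16, -3, 41, 38, 18, 19]
  54 vs smaller child -25 at index 1, swap → [-25, 54, 5, -16, -3, 41, 38, 18, 19]
  54 vs smaller child -16 at index 3, swap → [-25, -16, 5, 54, -3, 41, 38, 18, 19]
  54 vs smaller child 18 at index 7, swap → [-25, -16, 5, 18, -3, 41, 38, 54, 19]
insert 57:
  append 57 at index 9 → [-25, -16, 5, 18, -3, 41, 38, 54, 19, 57] (no swap needed)
insert -53:
  append -53 at index 10 → [-25, -16, 5, 18, -3, 41, 38, 54, 19, 57, -53]
  -53 < parent -3 at index 4, swap → [-25, -16, 5, 18, -53, 41, 38, 54, 19, 57, -3]
  -53 < parent -16 at index 1, swap → [-25, -53, 5, 18, -16, 41, 38, 54, 19, 57, -3]
  -53 < parent -25 at index 0, swap → [-53, -25, 5, 18, -16, 41, 38, 54, 19, 57, -3]

[-53, -25, 5, 18, -16, 41, 38, 54, 19, 57, -3]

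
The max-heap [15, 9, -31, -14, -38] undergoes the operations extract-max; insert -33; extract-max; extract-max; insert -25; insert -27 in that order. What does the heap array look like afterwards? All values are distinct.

[-25, -27, -38, -33, -31]

extract-max → returns 15:
  remove root 15; move last element -38 to root → [-38, 9, -31, -14]
  -38 vs larger child 9 at index 1, swap → [9, -38, -31, -14]
  -38 vs only child -14 at index 3, swap → [9, -14, -31, -38]
insert -33:
  append -33 at index 4 → [9, -14, -31, -38, -33] (no swap needed)
extract-max → returns 9:
  remove root 9; move last element -33 to root → [-33, -14, -31, -38]
  -33 vs larger child -14 at index 1, swap → [-14, -33, -31, -38]
extract-max → returns -14:
  remove root -14; move last element -38 to root → [-38, -33, -31]
  -38 vs larger child -31 at index 2, swap → [-31, -33, -38]
insert -25:
  append -25 at index 3 → [-31, -33, -38, -25]
  -25 > parent -33 at index 1, swap → [-31, -25, -38, -33]
  -25 > parent -31 at index 0, swap → [-25, -31, -38, -33]
insert -27:
  append -27 at index 4 → [-25, -31, -38, -33, -27]
  -27 > parent -31 at index 1, swap → [-25, -27, -38, -33, -31]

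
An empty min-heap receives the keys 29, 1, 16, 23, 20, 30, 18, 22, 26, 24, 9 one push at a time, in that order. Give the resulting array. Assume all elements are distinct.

[1, 9, 16, 22, 20, 30, 18, 29, 26, 24, 23]

Insert 29:
  append 29 at index 0 → [29] (no swap needed)
Insert 1:
  append 1 at index 1 → [29, 1]
  1 < parent 29 at index 0, swap → [1, 29]
Insert 16:
  append 16 at index 2 → [1, 29, 16] (no swap needed)
Insert 23:
  append 23 at index 3 → [1, 29, 16, 23]
  23 < parent 29 at index 1, swap → [1, 23, 16, 29]
Insert 20:
  append 20 at index 4 → [1, 23, 16, 29, 20]
  20 < parent 23 at index 1, swap → [1, 20, 16, 29, 23]
Insert 30:
  append 30 at index 5 → [1, 20, 16, 29, 23, 30] (no swap needed)
Insert 18:
  append 18 at index 6 → [1, 20, 16, 29, 23, 30, 18] (no swap needed)
Insert 22:
  append 22 at index 7 → [1, 20, 16, 29, 23, 30, 18, 22]
  22 < parent 29 at index 3, swap → [1, 20, 16, 22, 23, 30, 18, 29]
Insert 26:
  append 26 at index 8 → [1, 20, 16, 22, 23, 30, 18, 29, 26] (no swap needed)
Insert 24:
  append 24 at index 9 → [1, 20, 16, 22, 23, 30, 18, 29, 26, 24] (no swap needed)
Insert 9:
  append 9 at index 10 → [1, 20, 16, 22, 23, 30, 18, 29, 26, 24, 9]
  9 < parent 23 at index 4, swap → [1, 20, 16, 22, 9, 30, 18, 29, 26, 24, 23]
  9 < parent 20 at index 1, swap → [1, 9, 16, 22, 20, 30, 18, 29, 26, 24, 23]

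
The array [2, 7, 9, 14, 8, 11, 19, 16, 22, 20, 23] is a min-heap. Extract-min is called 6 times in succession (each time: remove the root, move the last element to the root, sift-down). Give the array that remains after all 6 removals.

extract-min #1 returns 2:
  remove root 2; move last element 23 to root → [23, 7, 9, 14, 8, 11, 19, 16, 22, 20]
  23 vs smaller child 7 at index 1, swap → [7, 23, 9, 14, 8, 11, 19, 16, 22, 20]
  23 vs smaller child 8 at index 4, swap → [7, 8, 9, 14, 23, 11, 19, 16, 22, 20]
  23 vs only child 20 at index 9, swap → [7, 8, 9, 14, 20, 11, 19, 16, 22, 23]
extract-min #2 returns 7:
  remove root 7; move last element 23 to root → [23, 8, 9, 14, 20, 11, 19, 16, 22]
  23 vs smaller child 8 at index 1, swap → [8, 23, 9, 14, 20, 11, 19, 16, 22]
  23 vs smaller child 14 at index 3, swap → [8, 14, 9, 23, 20, 11, 19, 16, 22]
  23 vs smaller child 16 at index 7, swap → [8, 14, 9, 16, 20, 11, 19, 23, 22]
extract-min #3 returns 8:
  remove root 8; move last element 22 to root → [22, 14, 9, 16, 20, 11, 19, 23]
  22 vs smaller child 9 at index 2, swap → [9, 14, 22, 16, 20, 11, 19, 23]
  22 vs smaller child 11 at index 5, swap → [9, 14, 11, 16, 20, 22, 19, 23]
extract-min #4 returns 9:
  remove root 9; move last element 23 to root → [23, 14, 11, 16, 20, 22, 19]
  23 vs smaller child 11 at index 2, swap → [11, 14, 23, 16, 20, 22, 19]
  23 vs smaller child 19 at index 6, swap → [11, 14, 19, 16, 20, 22, 23]
extract-min #5 returns 11:
  remove root 11; move last element 23 to root → [23, 14, 19, 16, 20, 22]
  23 vs smaller child 14 at index 1, swap → [14, 23, 19, 16, 20, 22]
  23 vs smaller child 16 at index 3, swap → [14, 16, 19, 23, 20, 22]
extract-min #6 returns 14:
  remove root 14; move last element 22 to root → [22, 16, 19, 23, 20]
  22 vs smaller child 16 at index 1, swap → [16, 22, 19, 23, 20]
  22 vs smaller child 20 at index 4, swap → [16, 20, 19, 23, 22]

[16, 20, 19, 23, 22]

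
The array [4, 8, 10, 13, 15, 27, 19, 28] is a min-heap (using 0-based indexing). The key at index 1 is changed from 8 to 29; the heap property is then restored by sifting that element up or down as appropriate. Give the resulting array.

[4, 13, 10, 28, 15, 27, 19, 29]

set index 1 from 8 to 29 → [4, 29, 10, 13, 15, 27, 19, 28]
29 vs smaller child 13 at index 3, swap → [4, 13, 10, 29, 15, 27, 19, 28]
29 vs only child 28 at index 7, swap → [4, 13, 10, 28, 15, 27, 19, 29]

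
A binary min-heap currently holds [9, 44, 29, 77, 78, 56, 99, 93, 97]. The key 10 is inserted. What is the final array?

append 10 at index 9 → [9, 44, 29, 77, 78, 56, 99, 93, 97, 10]
10 < parent 78 at index 4, swap → [9, 44, 29, 77, 10, 56, 99, 93, 97, 78]
10 < parent 44 at index 1, swap → [9, 10, 29, 77, 44, 56, 99, 93, 97, 78]

[9, 10, 29, 77, 44, 56, 99, 93, 97, 78]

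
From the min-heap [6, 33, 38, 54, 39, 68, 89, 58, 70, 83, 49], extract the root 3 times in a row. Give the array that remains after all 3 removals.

[39, 49, 68, 54, 70, 83, 89, 58]

extract-min #1 returns 6:
  remove root 6; move last element 49 to root → [49, 33, 38, 54, 39, 68, 89, 58, 70, 83]
  49 vs smaller child 33 at index 1, swap → [33, 49, 38, 54, 39, 68, 89, 58, 70, 83]
  49 vs smaller child 39 at index 4, swap → [33, 39, 38, 54, 49, 68, 89, 58, 70, 83]
extract-min #2 returns 33:
  remove root 33; move last element 83 to root → [83, 39, 38, 54, 49, 68, 89, 58, 70]
  83 vs smaller child 38 at index 2, swap → [38, 39, 83, 54, 49, 68, 89, 58, 70]
  83 vs smaller child 68 at index 5, swap → [38, 39, 68, 54, 49, 83, 89, 58, 70]
extract-min #3 returns 38:
  remove root 38; move last element 70 to root → [70, 39, 68, 54, 49, 83, 89, 58]
  70 vs smaller child 39 at index 1, swap → [39, 70, 68, 54, 49, 83, 89, 58]
  70 vs smaller child 49 at index 4, swap → [39, 49, 68, 54, 70, 83, 89, 58]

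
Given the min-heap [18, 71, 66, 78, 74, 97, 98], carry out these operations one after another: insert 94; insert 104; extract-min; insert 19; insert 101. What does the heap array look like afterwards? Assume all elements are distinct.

[19, 66, 97, 71, 74, 104, 98, 94, 78, 101]

insert 94:
  append 94 at index 7 → [18, 71, 66, 78, 74, 97, 98, 94] (no swap needed)
insert 104:
  append 104 at index 8 → [18, 71, 66, 78, 74, 97, 98, 94, 104] (no swap needed)
extract-min → returns 18:
  remove root 18; move last element 104 to root → [104, 71, 66, 78, 74, 97, 98, 94]
  104 vs smaller child 66 at index 2, swap → [66, 71, 104, 78, 74, 97, 98, 94]
  104 vs smaller child 97 at index 5, swap → [66, 71, 97, 78, 74, 104, 98, 94]
insert 19:
  append 19 at index 8 → [66, 71, 97, 78, 74, 104, 98, 94, 19]
  19 < parent 78 at index 3, swap → [66, 71, 97, 19, 74, 104, 98, 94, 78]
  19 < parent 71 at index 1, swap → [66, 19, 97, 71, 74, 104, 98, 94, 78]
  19 < parent 66 at index 0, swap → [19, 66, 97, 71, 74, 104, 98, 94, 78]
insert 101:
  append 101 at index 9 → [19, 66, 97, 71, 74, 104, 98, 94, 78, 101] (no swap needed)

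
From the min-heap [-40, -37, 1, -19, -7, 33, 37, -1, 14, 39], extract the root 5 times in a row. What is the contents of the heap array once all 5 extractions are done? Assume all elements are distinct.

[1, 14, 33, 39, 37]

extract-min #1 returns -40:
  remove root -40; move last element 39 to root → [39, -37, 1, -19, -7, 33, 37, -1, 14]
  39 vs smaller child -37 at index 1, swap → [-37, 39, 1, -19, -7, 33, 37, -1, 14]
  39 vs smaller child -19 at index 3, swap → [-37, -19, 1, 39, -7, 33, 37, -1, 14]
  39 vs smaller child -1 at index 7, swap → [-37, -19, 1, -1, -7, 33, 37, 39, 14]
extract-min #2 returns -37:
  remove root -37; move last element 14 to root → [14, -19, 1, -1, -7, 33, 37, 39]
  14 vs smaller child -19 at index 1, swap → [-19, 14, 1, -1, -7, 33, 37, 39]
  14 vs smaller child -7 at index 4, swap → [-19, -7, 1, -1, 14, 33, 37, 39]
extract-min #3 returns -19:
  remove root -19; move last element 39 to root → [39, -7, 1, -1, 14, 33, 37]
  39 vs smaller child -7 at index 1, swap → [-7, 39, 1, -1, 14, 33, 37]
  39 vs smaller child -1 at index 3, swap → [-7, -1, 1, 39, 14, 33, 37]
extract-min #4 returns -7:
  remove root -7; move last element 37 to root → [37, -1, 1, 39, 14, 33]
  37 vs smaller child -1 at index 1, swap → [-1, 37, 1, 39, 14, 33]
  37 vs smaller child 14 at index 4, swap → [-1, 14, 1, 39, 37, 33]
extract-min #5 returns -1:
  remove root -1; move last element 33 to root → [33, 14, 1, 39, 37]
  33 vs smaller child 1 at index 2, swap → [1, 14, 33, 39, 37]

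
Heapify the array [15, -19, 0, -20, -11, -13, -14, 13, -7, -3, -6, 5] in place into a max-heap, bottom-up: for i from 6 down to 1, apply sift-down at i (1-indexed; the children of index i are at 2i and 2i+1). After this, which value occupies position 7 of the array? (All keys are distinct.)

-14

sift down from index 6:
  -13 vs only child 5 at index 12, swap → [15, -19, 0, -20, -11, 5, -14, 13, -7, -3, -6, -13]
sift down from index 5:
  -11 vs larger child -3 at index 10, swap → [15, -19, 0, -20, -3, 5, -14, 13, -7, -11, -6, -13]
sift down from index 4:
  -20 vs larger child 13 at index 8, swap → [15, -19, 0, 13, -3, 5, -14, -20, -7, -11, -6, -13]
sift down from index 3:
  0 vs larger child 5 at index 6, swap → [15, -19, 5, 13, -3, 0, -14, -20, -7, -11, -6, -13]
sift down from index 2:
  -19 vs larger child 13 at index 4, swap → [15, 13, 5, -19, -3, 0, -14, -20, -7, -11, -6, -13]
  -19 vs larger child -7 at index 9, swap → [15, 13, 5, -7, -3, 0, -14, -20, -19, -11, -6, -13]
sift down from index 1: already satisfies heap property
resulting array: [15, 13, 5, -7, -3, 0, -14, -20, -19, -11, -6, -13]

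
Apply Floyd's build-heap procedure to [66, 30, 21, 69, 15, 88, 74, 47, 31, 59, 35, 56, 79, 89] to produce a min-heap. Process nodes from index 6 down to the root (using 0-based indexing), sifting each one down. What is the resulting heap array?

sift down from index 6: already satisfies heap property
sift down from index 5:
  88 vs smaller child 56 at index 11, swap → [66, 30, 21, 69, 15, 56, 74, 47, 31, 59, 35, 88, 79, 89]
sift down from index 4: already satisfies heap property
sift down from index 3:
  69 vs smaller child 31 at index 8, swap → [66, 30, 21, 31, 15, 56, 74, 47, 69, 59, 35, 88, 79, 89]
sift down from index 2: already satisfies heap property
sift down from index 1:
  30 vs smaller child 15 at index 4, swap → [66, 15, 21, 31, 30, 56, 74, 47, 69, 59, 35, 88, 79, 89]
sift down from index 0:
  66 vs smaller child 15 at index 1, swap → [15, 66, 21, 31, 30, 56, 74, 47, 69, 59, 35, 88, 79, 89]
  66 vs smaller child 30 at index 4, swap → [15, 30, 21, 31, 66, 56, 74, 47, 69, 59, 35, 88, 79, 89]
  66 vs smaller child 35 at index 10, swap → [15, 30, 21, 31, 35, 56, 74, 47, 69, 59, 66, 88, 79, 89]

[15, 30, 21, 31, 35, 56, 74, 47, 69, 59, 66, 88, 79, 89]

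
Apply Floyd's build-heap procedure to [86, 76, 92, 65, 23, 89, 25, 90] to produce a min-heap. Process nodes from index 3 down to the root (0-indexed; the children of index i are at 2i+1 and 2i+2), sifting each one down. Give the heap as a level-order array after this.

sift down from index 3: already satisfies heap property
sift down from index 2:
  92 vs smaller child 25 at index 6, swap → [86, 76, 25, 65, 23, 89, 92, 90]
sift down from index 1:
  76 vs smaller child 23 at index 4, swap → [86, 23, 25, 65, 76, 89, 92, 90]
sift down from index 0:
  86 vs smaller child 23 at index 1, swap → [23, 86, 25, 65, 76, 89, 92, 90]
  86 vs smaller child 65 at index 3, swap → [23, 65, 25, 86, 76, 89, 92, 90]

[23, 65, 25, 86, 76, 89, 92, 90]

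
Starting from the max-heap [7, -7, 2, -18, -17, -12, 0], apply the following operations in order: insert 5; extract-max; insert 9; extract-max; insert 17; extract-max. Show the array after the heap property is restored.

[5, -7, 2, -18, -17, -12, 0]

insert 5:
  append 5 at index 7 → [7, -7, 2, -18, -17, -12, 0, 5]
  5 > parent -18 at index 3, swap → [7, -7, 2, 5, -17, -12, 0, -18]
  5 > parent -7 at index 1, swap → [7, 5, 2, -7, -17, -12, 0, -18]
extract-max → returns 7:
  remove root 7; move last element -18 to root → [-18, 5, 2, -7, -17, -12, 0]
  -18 vs larger child 5 at index 1, swap → [5, -18, 2, -7, -17, -12, 0]
  -18 vs larger child -7 at index 3, swap → [5, -7, 2, -18, -17, -12, 0]
insert 9:
  append 9 at index 7 → [5, -7, 2, -18, -17, -12, 0, 9]
  9 > parent -18 at index 3, swap → [5, -7, 2, 9, -17, -12, 0, -18]
  9 > parent -7 at index 1, swap → [5, 9, 2, -7, -17, -12, 0, -18]
  9 > parent 5 at index 0, swap → [9, 5, 2, -7, -17, -12, 0, -18]
extract-max → returns 9:
  remove root 9; move last element -18 to root → [-18, 5, 2, -7, -17, -12, 0]
  -18 vs larger child 5 at index 1, swap → [5, -18, 2, -7, -17, -12, 0]
  -18 vs larger child -7 at index 3, swap → [5, -7, 2, -18, -17, -12, 0]
insert 17:
  append 17 at index 7 → [5, -7, 2, -18, -17, -12, 0, 17]
  17 > parent -18 at index 3, swap → [5, -7, 2, 17, -17, -12, 0, -18]
  17 > parent -7 at index 1, swap → [5, 17, 2, -7, -17, -12, 0, -18]
  17 > parent 5 at index 0, swap → [17, 5, 2, -7, -17, -12, 0, -18]
extract-max → returns 17:
  remove root 17; move last element -18 to root → [-18, 5, 2, -7, -17, -12, 0]
  -18 vs larger child 5 at index 1, swap → [5, -18, 2, -7, -17, -12, 0]
  -18 vs larger child -7 at index 3, swap → [5, -7, 2, -18, -17, -12, 0]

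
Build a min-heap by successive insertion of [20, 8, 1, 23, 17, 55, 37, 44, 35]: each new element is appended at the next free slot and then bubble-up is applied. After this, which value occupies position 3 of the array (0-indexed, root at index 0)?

23

Insert 20:
  append 20 at index 0 → [20] (no swap needed)
Insert 8:
  append 8 at index 1 → [20, 8]
  8 < parent 20 at index 0, swap → [8, 20]
Insert 1:
  append 1 at index 2 → [8, 20, 1]
  1 < parent 8 at index 0, swap → [1, 20, 8]
Insert 23:
  append 23 at index 3 → [1, 20, 8, 23] (no swap needed)
Insert 17:
  append 17 at index 4 → [1, 20, 8, 23, 17]
  17 < parent 20 at index 1, swap → [1, 17, 8, 23, 20]
Insert 55:
  append 55 at index 5 → [1, 17, 8, 23, 20, 55] (no swap needed)
Insert 37:
  append 37 at index 6 → [1, 17, 8, 23, 20, 55, 37] (no swap needed)
Insert 44:
  append 44 at index 7 → [1, 17, 8, 23, 20, 55, 37, 44] (no swap needed)
Insert 35:
  append 35 at index 8 → [1, 17, 8, 23, 20, 55, 37, 44, 35] (no swap needed)
resulting array: [1, 17, 8, 23, 20, 55, 37, 44, 35]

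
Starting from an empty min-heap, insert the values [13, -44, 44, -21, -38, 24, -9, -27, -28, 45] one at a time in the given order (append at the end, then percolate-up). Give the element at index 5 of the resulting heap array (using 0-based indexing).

Insert 13:
  append 13 at index 0 → [13] (no swap needed)
Insert -44:
  append -44 at index 1 → [13, -44]
  -44 < parent 13 at index 0, swap → [-44, 13]
Insert 44:
  append 44 at index 2 → [-44, 13, 44] (no swap needed)
Insert -21:
  append -21 at index 3 → [-44, 13, 44, -21]
  -21 < parent 13 at index 1, swap → [-44, -21, 44, 13]
Insert -38:
  append -38 at index 4 → [-44, -21, 44, 13, -38]
  -38 < parent -21 at index 1, swap → [-44, -38, 44, 13, -21]
Insert 24:
  append 24 at index 5 → [-44, -38, 44, 13, -21, 24]
  24 < parent 44 at index 2, swap → [-44, -38, 24, 13, -21, 44]
Insert -9:
  append -9 at index 6 → [-44, -38, 24, 13, -21, 44, -9]
  -9 < parent 24 at index 2, swap → [-44, -38, -9, 13, -21, 44, 24]
Insert -27:
  append -27 at index 7 → [-44, -38, -9, 13, -21, 44, 24, -27]
  -27 < parent 13 at index 3, swap → [-44, -38, -9, -27, -21, 44, 24, 13]
Insert -28:
  append -28 at index 8 → [-44, -38, -9, -27, -21, 44, 24, 13, -28]
  -28 < parent -27 at index 3, swap → [-44, -38, -9, -28, -21, 44, 24, 13, -27]
Insert 45:
  append 45 at index 9 → [-44, -38, -9, -28, -21, 44, 24, 13, -27, 45] (no swap needed)
resulting array: [-44, -38, -9, -28, -21, 44, 24, 13, -27, 45]

44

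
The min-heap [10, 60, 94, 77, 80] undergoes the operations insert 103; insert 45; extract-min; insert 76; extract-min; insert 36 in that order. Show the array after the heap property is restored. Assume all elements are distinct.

insert 103:
  append 103 at index 5 → [10, 60, 94, 77, 80, 103] (no swap needed)
insert 45:
  append 45 at index 6 → [10, 60, 94, 77, 80, 103, 45]
  45 < parent 94 at index 2, swap → [10, 60, 45, 77, 80, 103, 94]
extract-min → returns 10:
  remove root 10; move last element 94 to root → [94, 60, 45, 77, 80, 103]
  94 vs smaller child 45 at index 2, swap → [45, 60, 94, 77, 80, 103]
insert 76:
  append 76 at index 6 → [45, 60, 94, 77, 80, 103, 76]
  76 < parent 94 at index 2, swap → [45, 60, 76, 77, 80, 103, 94]
extract-min → returns 45:
  remove root 45; move last element 94 to root → [94, 60, 76, 77, 80, 103]
  94 vs smaller child 60 at index 1, swap → [60, 94, 76, 77, 80, 103]
  94 vs smaller child 77 at index 3, swap → [60, 77, 76, 94, 80, 103]
insert 36:
  append 36 at index 6 → [60, 77, 76, 94, 80, 103, 36]
  36 < parent 76 at index 2, swap → [60, 77, 36, 94, 80, 103, 76]
  36 < parent 60 at index 0, swap → [36, 77, 60, 94, 80, 103, 76]

[36, 77, 60, 94, 80, 103, 76]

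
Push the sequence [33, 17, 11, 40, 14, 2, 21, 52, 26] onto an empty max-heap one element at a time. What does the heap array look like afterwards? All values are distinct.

Insert 33:
  append 33 at index 0 → [33] (no swap needed)
Insert 17:
  append 17 at index 1 → [33, 17] (no swap needed)
Insert 11:
  append 11 at index 2 → [33, 17, 11] (no swap needed)
Insert 40:
  append 40 at index 3 → [33, 17, 11, 40]
  40 > parent 17 at index 1, swap → [33, 40, 11, 17]
  40 > parent 33 at index 0, swap → [40, 33, 11, 17]
Insert 14:
  append 14 at index 4 → [40, 33, 11, 17, 14] (no swap needed)
Insert 2:
  append 2 at index 5 → [40, 33, 11, 17, 14, 2] (no swap needed)
Insert 21:
  append 21 at index 6 → [40, 33, 11, 17, 14, 2, 21]
  21 > parent 11 at index 2, swap → [40, 33, 21, 17, 14, 2, 11]
Insert 52:
  append 52 at index 7 → [40, 33, 21, 17, 14, 2, 11, 52]
  52 > parent 17 at index 3, swap → [40, 33, 21, 52, 14, 2, 11, 17]
  52 > parent 33 at index 1, swap → [40, 52, 21, 33, 14, 2, 11, 17]
  52 > parent 40 at index 0, swap → [52, 40, 21, 33, 14, 2, 11, 17]
Insert 26:
  append 26 at index 8 → [52, 40, 21, 33, 14, 2, 11, 17, 26] (no swap needed)

[52, 40, 21, 33, 14, 2, 11, 17, 26]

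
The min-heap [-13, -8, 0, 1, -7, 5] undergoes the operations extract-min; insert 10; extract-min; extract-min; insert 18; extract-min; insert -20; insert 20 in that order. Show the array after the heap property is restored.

[-20, 1, 5, 18, 10, 20]

extract-min → returns -13:
  remove root -13; move last element 5 to root → [5, -8, 0, 1, -7]
  5 vs smaller child -8 at index 1, swap → [-8, 5, 0, 1, -7]
  5 vs smaller child -7 at index 4, swap → [-8, -7, 0, 1, 5]
insert 10:
  append 10 at index 5 → [-8, -7, 0, 1, 5, 10] (no swap needed)
extract-min → returns -8:
  remove root -8; move last element 10 to root → [10, -7, 0, 1, 5]
  10 vs smaller child -7 at index 1, swap → [-7, 10, 0, 1, 5]
  10 vs smaller child 1 at index 3, swap → [-7, 1, 0, 10, 5]
extract-min → returns -7:
  remove root -7; move last element 5 to root → [5, 1, 0, 10]
  5 vs smaller child 0 at index 2, swap → [0, 1, 5, 10]
insert 18:
  append 18 at index 4 → [0, 1, 5, 10, 18] (no swap needed)
extract-min → returns 0:
  remove root 0; move last element 18 to root → [18, 1, 5, 10]
  18 vs smaller child 1 at index 1, swap → [1, 18, 5, 10]
  18 vs only child 10 at index 3, swap → [1, 10, 5, 18]
insert -20:
  append -20 at index 4 → [1, 10, 5, 18, -20]
  -20 < parent 10 at index 1, swap → [1, -20, 5, 18, 10]
  -20 < parent 1 at index 0, swap → [-20, 1, 5, 18, 10]
insert 20:
  append 20 at index 5 → [-20, 1, 5, 18, 10, 20] (no swap needed)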